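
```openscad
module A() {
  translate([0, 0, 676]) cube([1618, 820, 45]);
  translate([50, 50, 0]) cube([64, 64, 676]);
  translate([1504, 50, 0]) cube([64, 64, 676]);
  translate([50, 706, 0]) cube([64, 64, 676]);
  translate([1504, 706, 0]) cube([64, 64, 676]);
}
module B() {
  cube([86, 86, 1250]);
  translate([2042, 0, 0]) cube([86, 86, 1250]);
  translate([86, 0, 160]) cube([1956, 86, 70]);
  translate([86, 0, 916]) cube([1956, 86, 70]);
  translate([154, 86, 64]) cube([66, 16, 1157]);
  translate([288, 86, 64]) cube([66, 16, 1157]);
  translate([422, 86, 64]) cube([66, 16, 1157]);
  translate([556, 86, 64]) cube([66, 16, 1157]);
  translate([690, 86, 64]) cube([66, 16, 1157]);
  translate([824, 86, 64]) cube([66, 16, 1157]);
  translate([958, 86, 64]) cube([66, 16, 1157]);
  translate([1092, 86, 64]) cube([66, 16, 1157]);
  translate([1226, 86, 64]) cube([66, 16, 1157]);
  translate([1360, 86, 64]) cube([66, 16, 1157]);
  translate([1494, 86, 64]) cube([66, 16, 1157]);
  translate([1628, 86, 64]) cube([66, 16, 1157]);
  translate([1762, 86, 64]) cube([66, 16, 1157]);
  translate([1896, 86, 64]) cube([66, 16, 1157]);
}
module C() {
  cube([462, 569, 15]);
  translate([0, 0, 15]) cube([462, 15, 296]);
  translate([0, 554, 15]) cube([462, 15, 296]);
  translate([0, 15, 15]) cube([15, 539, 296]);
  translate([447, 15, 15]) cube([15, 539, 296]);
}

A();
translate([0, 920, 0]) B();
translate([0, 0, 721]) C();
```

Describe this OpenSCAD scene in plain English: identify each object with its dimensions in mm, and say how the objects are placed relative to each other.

A is a table: top 1618 mm (x) × 820 mm (y), 45 mm thick, upper face at z = 721 mm, on four 64×64 mm square legs, each inset 50 mm from the nearest pair of top edges, running from z = 0 to the bottom of the top.

B is a fence section. Two 86×86 mm posts, 1250 mm tall, stand on the floor with a clear span of 1956 mm between their inner faces. Two horizontal rails of 86×70 mm section span the gap between the posts with their undersides at z = 160 mm and z = 916 mm, flush with the posts' −y face. 14 pickets, each 66 mm wide, 16 mm thick and 1157 mm tall, are fixed to the +y face of the rails with their bottoms at z = 64 mm, evenly spaced across the span with equal gaps (rounded down to the nearest mm) at the −x end and between each pair — any rounding remainder accumulates at the +x end.

C is an open-topped rectangular box: outside dimensions 462×569×311 mm, with a uniform wall and base thickness of 15 mm. The base is a full 462×569 slab on the floor; four walls sit on top of the base. The front and back walls (the −y and +y sides) span the full width; the two side walls fit between them.

The fence section is on the floor beside the table on its +y side. The open box is on top of the table.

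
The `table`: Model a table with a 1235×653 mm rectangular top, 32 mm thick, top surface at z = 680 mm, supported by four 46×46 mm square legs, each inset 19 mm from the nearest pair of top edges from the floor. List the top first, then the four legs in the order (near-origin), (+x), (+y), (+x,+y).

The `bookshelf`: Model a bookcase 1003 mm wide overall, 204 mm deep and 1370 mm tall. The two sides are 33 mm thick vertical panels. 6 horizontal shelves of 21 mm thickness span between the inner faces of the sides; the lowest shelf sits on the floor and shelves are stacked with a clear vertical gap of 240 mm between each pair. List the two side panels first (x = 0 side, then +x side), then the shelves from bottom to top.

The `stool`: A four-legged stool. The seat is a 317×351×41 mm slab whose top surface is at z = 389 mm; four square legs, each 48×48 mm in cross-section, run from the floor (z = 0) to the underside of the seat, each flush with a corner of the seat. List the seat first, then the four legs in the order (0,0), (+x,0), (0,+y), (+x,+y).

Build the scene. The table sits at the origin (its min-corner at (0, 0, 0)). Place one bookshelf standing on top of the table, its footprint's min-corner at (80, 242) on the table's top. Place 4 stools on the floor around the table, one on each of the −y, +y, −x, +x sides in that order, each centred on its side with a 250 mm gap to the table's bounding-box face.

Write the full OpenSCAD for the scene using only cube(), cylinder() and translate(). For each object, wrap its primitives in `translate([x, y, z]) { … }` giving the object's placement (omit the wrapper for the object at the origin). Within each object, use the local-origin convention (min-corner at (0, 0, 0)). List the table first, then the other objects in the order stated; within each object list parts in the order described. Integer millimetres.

translate([0, 0, 648]) cube([1235, 653, 32]);
translate([19, 19, 0]) cube([46, 46, 648]);
translate([1170, 19, 0]) cube([46, 46, 648]);
translate([19, 588, 0]) cube([46, 46, 648]);
translate([1170, 588, 0]) cube([46, 46, 648]);
translate([80, 242, 680]) {
  cube([33, 204, 1370]);
  translate([970, 0, 0]) cube([33, 204, 1370]);
  translate([33, 0, 0]) cube([937, 204, 21]);
  translate([33, 0, 261]) cube([937, 204, 21]);
  translate([33, 0, 522]) cube([937, 204, 21]);
  translate([33, 0, 783]) cube([937, 204, 21]);
  translate([33, 0, 1044]) cube([937, 204, 21]);
  translate([33, 0, 1305]) cube([937, 204, 21]);
}
translate([459, -601, 0]) {
  translate([0, 0, 348]) cube([317, 351, 41]);
  cube([48, 48, 348]);
  translate([269, 0, 0]) cube([48, 48, 348]);
  translate([0, 303, 0]) cube([48, 48, 348]);
  translate([269, 303, 0]) cube([48, 48, 348]);
}
translate([459, 903, 0]) {
  translate([0, 0, 348]) cube([317, 351, 41]);
  cube([48, 48, 348]);
  translate([269, 0, 0]) cube([48, 48, 348]);
  translate([0, 303, 0]) cube([48, 48, 348]);
  translate([269, 303, 0]) cube([48, 48, 348]);
}
translate([-567, 151, 0]) {
  translate([0, 0, 348]) cube([317, 351, 41]);
  cube([48, 48, 348]);
  translate([269, 0, 0]) cube([48, 48, 348]);
  translate([0, 303, 0]) cube([48, 48, 348]);
  translate([269, 303, 0]) cube([48, 48, 348]);
}
translate([1485, 151, 0]) {
  translate([0, 0, 348]) cube([317, 351, 41]);
  cube([48, 48, 348]);
  translate([269, 0, 0]) cube([48, 48, 348]);
  translate([0, 303, 0]) cube([48, 48, 348]);
  translate([269, 303, 0]) cube([48, 48, 348]);
}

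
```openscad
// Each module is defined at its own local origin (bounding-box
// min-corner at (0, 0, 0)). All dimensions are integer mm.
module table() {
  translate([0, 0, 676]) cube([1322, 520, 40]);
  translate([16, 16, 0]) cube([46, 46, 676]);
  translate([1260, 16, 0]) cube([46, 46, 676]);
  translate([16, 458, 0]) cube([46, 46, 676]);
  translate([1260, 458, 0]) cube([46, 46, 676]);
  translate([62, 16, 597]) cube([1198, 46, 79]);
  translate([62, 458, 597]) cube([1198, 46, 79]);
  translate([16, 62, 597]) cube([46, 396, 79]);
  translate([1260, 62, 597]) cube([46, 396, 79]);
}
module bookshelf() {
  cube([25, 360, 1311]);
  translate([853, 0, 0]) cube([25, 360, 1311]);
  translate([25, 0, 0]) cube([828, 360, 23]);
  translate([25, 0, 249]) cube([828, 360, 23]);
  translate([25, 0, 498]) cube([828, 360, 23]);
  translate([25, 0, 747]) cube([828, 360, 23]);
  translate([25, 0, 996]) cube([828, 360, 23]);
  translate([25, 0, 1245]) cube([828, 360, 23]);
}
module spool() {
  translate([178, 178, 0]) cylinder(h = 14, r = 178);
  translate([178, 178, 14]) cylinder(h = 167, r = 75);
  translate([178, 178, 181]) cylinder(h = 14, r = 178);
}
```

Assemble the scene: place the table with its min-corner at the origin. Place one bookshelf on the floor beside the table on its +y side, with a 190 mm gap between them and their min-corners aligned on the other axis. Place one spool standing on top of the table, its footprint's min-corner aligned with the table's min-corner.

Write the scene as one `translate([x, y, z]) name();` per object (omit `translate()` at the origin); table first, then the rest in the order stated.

table();
translate([0, 710, 0]) bookshelf();
translate([0, 0, 716]) spool();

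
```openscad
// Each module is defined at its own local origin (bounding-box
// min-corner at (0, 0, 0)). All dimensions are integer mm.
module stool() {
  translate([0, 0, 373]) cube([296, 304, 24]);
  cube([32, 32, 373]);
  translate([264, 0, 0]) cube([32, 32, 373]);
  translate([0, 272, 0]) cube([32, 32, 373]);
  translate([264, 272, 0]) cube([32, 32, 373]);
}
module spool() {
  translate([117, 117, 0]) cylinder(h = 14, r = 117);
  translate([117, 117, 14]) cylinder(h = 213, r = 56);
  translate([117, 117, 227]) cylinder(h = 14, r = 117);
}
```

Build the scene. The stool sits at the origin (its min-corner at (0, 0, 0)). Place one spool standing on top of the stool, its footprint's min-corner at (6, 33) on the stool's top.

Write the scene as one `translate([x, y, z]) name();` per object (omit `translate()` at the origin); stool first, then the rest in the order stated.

stool();
translate([6, 33, 397]) spool();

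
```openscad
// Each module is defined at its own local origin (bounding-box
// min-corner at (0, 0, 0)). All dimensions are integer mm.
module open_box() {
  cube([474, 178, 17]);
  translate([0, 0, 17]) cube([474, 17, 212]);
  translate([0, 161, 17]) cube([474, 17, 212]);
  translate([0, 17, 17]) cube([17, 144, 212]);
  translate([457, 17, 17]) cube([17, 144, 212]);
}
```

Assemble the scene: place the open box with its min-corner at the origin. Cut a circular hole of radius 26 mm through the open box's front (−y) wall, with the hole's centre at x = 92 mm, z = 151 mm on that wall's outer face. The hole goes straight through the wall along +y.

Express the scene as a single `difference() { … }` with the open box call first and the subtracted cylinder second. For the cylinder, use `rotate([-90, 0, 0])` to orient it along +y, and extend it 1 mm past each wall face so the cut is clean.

difference() {
  open_box();
  translate([92, -1, 151]) rotate([-90, 0, 0]) cylinder(h = 19, r = 26);
}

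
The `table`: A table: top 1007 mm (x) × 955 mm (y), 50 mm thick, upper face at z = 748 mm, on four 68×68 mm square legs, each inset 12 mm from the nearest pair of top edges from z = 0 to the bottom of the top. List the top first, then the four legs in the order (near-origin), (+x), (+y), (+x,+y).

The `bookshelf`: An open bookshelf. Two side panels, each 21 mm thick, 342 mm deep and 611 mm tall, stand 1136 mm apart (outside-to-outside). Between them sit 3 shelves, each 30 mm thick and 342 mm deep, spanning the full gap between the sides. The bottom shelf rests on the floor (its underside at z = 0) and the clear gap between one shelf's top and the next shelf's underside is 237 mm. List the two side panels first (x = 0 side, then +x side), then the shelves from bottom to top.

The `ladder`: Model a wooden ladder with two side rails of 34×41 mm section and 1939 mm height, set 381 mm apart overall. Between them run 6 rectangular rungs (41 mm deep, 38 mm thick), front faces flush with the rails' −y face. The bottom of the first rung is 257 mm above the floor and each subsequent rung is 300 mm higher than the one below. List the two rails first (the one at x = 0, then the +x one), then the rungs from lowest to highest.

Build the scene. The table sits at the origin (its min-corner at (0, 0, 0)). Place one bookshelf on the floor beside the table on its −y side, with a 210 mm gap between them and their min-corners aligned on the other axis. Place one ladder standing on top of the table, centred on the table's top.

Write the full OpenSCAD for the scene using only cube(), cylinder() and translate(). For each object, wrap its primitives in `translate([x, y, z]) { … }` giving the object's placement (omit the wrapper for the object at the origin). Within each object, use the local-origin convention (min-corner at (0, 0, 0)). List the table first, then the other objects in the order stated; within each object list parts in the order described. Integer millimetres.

translate([0, 0, 698]) cube([1007, 955, 50]);
translate([12, 12, 0]) cube([68, 68, 698]);
translate([927, 12, 0]) cube([68, 68, 698]);
translate([12, 875, 0]) cube([68, 68, 698]);
translate([927, 875, 0]) cube([68, 68, 698]);
translate([0, -552, 0]) {
  cube([21, 342, 611]);
  translate([1115, 0, 0]) cube([21, 342, 611]);
  translate([21, 0, 0]) cube([1094, 342, 30]);
  translate([21, 0, 267]) cube([1094, 342, 30]);
  translate([21, 0, 534]) cube([1094, 342, 30]);
}
translate([313, 457, 748]) {
  cube([34, 41, 1939]);
  translate([347, 0, 0]) cube([34, 41, 1939]);
  translate([34, 0, 257]) cube([313, 41, 38]);
  translate([34, 0, 557]) cube([313, 41, 38]);
  translate([34, 0, 857]) cube([313, 41, 38]);
  translate([34, 0, 1157]) cube([313, 41, 38]);
  translate([34, 0, 1457]) cube([313, 41, 38]);
  translate([34, 0, 1757]) cube([313, 41, 38]);
}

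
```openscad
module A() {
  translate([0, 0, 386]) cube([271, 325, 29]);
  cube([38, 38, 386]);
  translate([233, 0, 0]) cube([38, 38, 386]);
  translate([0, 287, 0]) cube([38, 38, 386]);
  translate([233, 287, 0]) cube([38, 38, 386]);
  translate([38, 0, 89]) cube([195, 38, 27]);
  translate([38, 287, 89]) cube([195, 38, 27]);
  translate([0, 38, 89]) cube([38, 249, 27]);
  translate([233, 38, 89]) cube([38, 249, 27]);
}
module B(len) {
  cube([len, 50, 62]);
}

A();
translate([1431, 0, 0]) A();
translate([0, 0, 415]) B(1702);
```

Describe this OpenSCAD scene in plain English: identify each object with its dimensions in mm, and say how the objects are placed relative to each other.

A is a simple wooden stool: a rectangular seat 271 mm (x) by 325 mm (y), 29 mm thick, top face at z = 415 mm, on four square legs, each 38×38 mm in cross-section. The legs rest on z = 0, each flush with a corner of the seat. Four stretchers, 38 mm wide and 27 mm tall, connect adjacent legs with their undersides at z = 89 mm, each running between the inner faces of the legs it joins and aligned with the legs' outer faces on the other axis.

B is a rectangular beam 1702 mm long (x), 50 mm deep (y), 62 mm thick (z).

The beam spans the tops of two stools placed 1160 mm apart, resting at z = 415 mm.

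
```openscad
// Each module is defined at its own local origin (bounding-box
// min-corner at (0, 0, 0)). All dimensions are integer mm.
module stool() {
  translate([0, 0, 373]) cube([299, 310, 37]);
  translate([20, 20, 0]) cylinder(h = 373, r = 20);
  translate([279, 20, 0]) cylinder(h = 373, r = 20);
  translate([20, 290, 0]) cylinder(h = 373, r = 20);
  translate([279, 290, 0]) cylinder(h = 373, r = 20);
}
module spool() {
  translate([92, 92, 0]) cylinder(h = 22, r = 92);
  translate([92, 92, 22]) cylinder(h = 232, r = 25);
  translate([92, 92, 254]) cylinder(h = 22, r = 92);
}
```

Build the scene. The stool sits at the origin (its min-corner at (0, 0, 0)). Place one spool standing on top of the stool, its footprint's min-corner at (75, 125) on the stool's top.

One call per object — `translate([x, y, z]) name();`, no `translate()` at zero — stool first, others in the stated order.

stool();
translate([75, 125, 410]) spool();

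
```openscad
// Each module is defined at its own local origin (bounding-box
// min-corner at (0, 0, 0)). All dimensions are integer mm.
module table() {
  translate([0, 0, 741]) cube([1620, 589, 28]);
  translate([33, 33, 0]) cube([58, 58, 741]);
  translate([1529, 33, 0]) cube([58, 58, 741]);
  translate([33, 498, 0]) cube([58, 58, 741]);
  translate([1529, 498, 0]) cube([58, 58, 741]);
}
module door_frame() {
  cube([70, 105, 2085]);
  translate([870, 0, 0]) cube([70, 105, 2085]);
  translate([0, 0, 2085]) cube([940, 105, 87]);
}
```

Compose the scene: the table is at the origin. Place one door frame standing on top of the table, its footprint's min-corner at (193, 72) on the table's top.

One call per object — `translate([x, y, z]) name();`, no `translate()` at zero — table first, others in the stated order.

table();
translate([193, 72, 769]) door_frame();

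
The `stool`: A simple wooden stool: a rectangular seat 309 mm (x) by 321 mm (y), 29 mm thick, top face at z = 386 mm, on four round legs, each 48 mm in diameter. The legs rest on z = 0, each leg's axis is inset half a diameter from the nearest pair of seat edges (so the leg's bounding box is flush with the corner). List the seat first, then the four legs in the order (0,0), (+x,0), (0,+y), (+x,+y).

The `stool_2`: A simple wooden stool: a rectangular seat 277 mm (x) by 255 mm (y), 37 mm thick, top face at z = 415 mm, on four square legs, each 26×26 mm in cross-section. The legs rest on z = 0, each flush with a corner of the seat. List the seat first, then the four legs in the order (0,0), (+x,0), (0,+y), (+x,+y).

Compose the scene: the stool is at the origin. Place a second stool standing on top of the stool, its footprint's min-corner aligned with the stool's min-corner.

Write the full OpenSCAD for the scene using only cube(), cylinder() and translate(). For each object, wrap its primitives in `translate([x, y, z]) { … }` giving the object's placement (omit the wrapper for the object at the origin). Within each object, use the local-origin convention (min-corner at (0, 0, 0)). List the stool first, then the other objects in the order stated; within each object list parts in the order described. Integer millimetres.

translate([0, 0, 357]) cube([309, 321, 29]);
translate([24, 24, 0]) cylinder(h = 357, r = 24);
translate([285, 24, 0]) cylinder(h = 357, r = 24);
translate([24, 297, 0]) cylinder(h = 357, r = 24);
translate([285, 297, 0]) cylinder(h = 357, r = 24);
translate([0, 0, 386]) {
  translate([0, 0, 378]) cube([277, 255, 37]);
  cube([26, 26, 378]);
  translate([251, 0, 0]) cube([26, 26, 378]);
  translate([0, 229, 0]) cube([26, 26, 378]);
  translate([251, 229, 0]) cube([26, 26, 378]);
}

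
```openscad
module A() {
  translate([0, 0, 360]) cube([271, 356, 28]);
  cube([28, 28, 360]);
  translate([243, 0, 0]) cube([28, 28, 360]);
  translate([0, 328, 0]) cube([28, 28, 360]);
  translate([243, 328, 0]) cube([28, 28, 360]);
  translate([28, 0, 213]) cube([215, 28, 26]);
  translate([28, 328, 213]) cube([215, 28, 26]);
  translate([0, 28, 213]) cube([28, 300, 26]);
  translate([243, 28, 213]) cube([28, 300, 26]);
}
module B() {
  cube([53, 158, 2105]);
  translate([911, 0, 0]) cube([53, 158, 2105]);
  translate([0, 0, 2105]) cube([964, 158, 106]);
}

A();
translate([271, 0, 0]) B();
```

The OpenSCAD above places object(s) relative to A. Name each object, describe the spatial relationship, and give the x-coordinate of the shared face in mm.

The stool's +x face and the door frame's −x face are both at x = 271 mm.

A is a stool. B is a door frame. The door frame is against the stool's +x side, with their −y faces flush. The x-coordinate of the shared face is 271 mm.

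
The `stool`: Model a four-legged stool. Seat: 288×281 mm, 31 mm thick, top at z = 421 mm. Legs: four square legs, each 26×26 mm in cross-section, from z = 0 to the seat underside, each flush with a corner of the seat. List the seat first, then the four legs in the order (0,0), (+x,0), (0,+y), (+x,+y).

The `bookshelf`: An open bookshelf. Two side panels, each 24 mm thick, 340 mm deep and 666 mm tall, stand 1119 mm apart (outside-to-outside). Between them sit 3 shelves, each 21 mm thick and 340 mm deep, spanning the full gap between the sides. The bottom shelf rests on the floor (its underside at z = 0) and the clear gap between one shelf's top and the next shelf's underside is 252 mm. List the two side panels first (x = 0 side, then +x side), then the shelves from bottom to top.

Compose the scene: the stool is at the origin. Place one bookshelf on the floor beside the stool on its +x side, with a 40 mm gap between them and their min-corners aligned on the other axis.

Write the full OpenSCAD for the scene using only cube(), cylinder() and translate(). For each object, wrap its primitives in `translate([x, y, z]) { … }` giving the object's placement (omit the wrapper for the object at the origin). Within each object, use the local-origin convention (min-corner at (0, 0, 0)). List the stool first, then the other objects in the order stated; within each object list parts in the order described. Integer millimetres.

translate([0, 0, 390]) cube([288, 281, 31]);
cube([26, 26, 390]);
translate([262, 0, 0]) cube([26, 26, 390]);
translate([0, 255, 0]) cube([26, 26, 390]);
translate([262, 255, 0]) cube([26, 26, 390]);
translate([328, 0, 0]) {
  cube([24, 340, 666]);
  translate([1095, 0, 0]) cube([24, 340, 666]);
  translate([24, 0, 0]) cube([1071, 340, 21]);
  translate([24, 0, 273]) cube([1071, 340, 21]);
  translate([24, 0, 546]) cube([1071, 340, 21]);
}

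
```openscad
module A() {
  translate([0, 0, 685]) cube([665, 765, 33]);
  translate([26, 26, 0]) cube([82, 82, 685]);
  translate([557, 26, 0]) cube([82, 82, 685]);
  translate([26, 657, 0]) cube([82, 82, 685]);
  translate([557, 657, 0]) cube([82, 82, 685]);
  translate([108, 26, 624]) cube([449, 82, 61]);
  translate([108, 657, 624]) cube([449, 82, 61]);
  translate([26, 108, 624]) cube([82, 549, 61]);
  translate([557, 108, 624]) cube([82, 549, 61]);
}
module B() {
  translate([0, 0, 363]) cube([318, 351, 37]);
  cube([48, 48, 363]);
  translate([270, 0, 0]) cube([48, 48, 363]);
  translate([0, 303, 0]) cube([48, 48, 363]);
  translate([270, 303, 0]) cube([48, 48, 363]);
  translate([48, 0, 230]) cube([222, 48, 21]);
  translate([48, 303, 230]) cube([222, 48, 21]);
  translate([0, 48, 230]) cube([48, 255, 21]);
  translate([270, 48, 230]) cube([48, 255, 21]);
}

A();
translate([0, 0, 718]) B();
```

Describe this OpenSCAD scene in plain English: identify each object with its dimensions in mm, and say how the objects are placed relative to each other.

A is a table with a 665×765 mm rectangular top, 33 mm thick, top surface at z = 718 mm, supported by four 82×82 mm square legs, each inset 26 mm from the nearest pair of top edges, running from the floor. Four apron rails, 82 mm thick and 61 mm tall, run between adjacent legs with their top edges flush with the underside of the top and their outer faces flush with the legs' outer faces.

B is a simple wooden stool: a rectangular seat 318 mm (x) by 351 mm (y), 37 mm thick, top face at z = 400 mm, on four square legs, each 48×48 mm in cross-section. The legs rest on z = 0, each flush with a corner of the seat. Four stretchers, 48 mm wide and 21 mm tall, connect adjacent legs with their undersides at z = 230 mm, each running between the inner faces of the legs it joins and aligned with the legs' outer faces on the other axis.

The stool is on top of the table.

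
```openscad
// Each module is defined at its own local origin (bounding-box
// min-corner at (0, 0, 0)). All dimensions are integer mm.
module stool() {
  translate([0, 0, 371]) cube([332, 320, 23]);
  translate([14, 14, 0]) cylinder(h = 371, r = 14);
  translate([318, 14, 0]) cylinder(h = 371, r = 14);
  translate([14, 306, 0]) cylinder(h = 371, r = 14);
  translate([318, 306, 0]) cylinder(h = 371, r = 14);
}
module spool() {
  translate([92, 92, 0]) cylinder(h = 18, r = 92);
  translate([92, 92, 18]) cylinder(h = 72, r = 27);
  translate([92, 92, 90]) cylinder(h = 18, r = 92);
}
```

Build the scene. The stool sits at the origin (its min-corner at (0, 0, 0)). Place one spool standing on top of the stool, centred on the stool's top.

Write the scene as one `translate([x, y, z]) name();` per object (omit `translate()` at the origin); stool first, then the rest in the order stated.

stool();
translate([74, 68, 394]) spool();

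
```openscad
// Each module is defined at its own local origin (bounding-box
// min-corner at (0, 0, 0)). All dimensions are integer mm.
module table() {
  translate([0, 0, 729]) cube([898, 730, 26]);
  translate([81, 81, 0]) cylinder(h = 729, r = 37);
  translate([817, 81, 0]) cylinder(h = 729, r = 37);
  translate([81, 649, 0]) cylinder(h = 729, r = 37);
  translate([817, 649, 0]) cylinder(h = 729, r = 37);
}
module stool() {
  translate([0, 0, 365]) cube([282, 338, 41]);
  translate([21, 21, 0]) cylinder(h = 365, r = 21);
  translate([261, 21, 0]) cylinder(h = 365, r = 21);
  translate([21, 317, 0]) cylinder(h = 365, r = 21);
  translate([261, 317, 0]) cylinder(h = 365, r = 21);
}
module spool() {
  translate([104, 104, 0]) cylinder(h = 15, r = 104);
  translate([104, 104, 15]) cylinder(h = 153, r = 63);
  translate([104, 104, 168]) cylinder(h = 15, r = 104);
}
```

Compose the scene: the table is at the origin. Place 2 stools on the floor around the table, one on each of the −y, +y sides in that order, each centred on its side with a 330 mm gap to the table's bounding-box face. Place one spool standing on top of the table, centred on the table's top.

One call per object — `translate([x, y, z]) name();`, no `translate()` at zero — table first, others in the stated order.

table();
translate([308, -668, 0]) stool();
translate([308, 1060, 0]) stool();
translate([345, 261, 755]) spool();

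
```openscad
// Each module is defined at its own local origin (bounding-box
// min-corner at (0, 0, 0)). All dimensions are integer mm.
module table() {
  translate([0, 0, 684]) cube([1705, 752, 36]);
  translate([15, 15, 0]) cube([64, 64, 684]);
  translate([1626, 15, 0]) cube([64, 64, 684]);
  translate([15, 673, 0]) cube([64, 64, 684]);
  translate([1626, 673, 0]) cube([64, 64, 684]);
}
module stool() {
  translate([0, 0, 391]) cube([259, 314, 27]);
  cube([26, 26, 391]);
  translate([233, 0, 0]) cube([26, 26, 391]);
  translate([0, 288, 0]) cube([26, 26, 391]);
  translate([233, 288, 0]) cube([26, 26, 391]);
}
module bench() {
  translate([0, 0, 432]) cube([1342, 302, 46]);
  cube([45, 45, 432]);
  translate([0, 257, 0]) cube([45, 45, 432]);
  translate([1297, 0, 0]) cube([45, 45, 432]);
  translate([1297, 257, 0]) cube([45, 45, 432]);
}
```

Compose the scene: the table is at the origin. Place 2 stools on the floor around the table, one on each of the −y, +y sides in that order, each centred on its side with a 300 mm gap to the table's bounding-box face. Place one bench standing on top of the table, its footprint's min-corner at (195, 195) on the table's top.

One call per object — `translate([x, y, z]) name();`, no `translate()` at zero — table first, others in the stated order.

table();
translate([723, -614, 0]) stool();
translate([723, 1052, 0]) stool();
translate([195, 195, 720]) bench();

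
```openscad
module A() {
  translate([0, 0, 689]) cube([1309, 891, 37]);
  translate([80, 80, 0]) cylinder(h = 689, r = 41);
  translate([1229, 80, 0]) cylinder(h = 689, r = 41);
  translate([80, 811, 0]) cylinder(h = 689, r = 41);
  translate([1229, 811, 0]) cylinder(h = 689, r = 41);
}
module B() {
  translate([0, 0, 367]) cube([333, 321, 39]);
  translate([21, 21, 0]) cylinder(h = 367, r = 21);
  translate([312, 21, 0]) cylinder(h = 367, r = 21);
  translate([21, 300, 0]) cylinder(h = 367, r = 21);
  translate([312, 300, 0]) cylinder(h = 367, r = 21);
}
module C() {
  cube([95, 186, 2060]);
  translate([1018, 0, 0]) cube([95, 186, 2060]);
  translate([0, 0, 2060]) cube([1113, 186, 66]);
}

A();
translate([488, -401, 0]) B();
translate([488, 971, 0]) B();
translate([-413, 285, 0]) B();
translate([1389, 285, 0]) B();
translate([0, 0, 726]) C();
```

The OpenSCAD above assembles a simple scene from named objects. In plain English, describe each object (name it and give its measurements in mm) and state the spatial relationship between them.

A is a table with a 1309×891 mm rectangular top, 37 mm thick, top surface at z = 726 mm, supported by four round legs of 82 mm diameter, each leg's bounding box inset 39 mm from the nearest pair of top edges, running from the floor.

B is a four-legged stool. The seat is a 333×321×39 mm slab whose top surface is at z = 406 mm; four round legs, each 42 mm in diameter, run from the floor (z = 0) to the underside of the seat, each leg's axis is inset half a diameter from the nearest pair of seat edges (so the leg's bounding box is flush with the corner).

C is a door frame. The clear opening is 923 mm wide and 2060 mm high. Two 95 mm wide jambs, 186 mm deep, stand either side of the opening from the floor to the top of the opening. A 66 mm thick head sits across the top of both jambs, spanning the full outside width of the frame.

Four stools sit around the table at the −y, +y, −x, +x sides. The door frame is on top of the table.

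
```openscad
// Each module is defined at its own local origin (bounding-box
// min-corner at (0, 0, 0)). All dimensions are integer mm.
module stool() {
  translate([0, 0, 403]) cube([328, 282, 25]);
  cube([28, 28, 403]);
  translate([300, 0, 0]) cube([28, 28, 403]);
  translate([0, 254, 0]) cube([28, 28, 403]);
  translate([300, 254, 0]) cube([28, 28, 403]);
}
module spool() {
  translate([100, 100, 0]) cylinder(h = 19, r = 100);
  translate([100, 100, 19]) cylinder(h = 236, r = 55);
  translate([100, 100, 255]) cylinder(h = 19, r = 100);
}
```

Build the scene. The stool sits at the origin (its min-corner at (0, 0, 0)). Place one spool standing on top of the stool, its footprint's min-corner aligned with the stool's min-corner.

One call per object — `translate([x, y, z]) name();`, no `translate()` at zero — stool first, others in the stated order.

stool();
translate([0, 0, 428]) spool();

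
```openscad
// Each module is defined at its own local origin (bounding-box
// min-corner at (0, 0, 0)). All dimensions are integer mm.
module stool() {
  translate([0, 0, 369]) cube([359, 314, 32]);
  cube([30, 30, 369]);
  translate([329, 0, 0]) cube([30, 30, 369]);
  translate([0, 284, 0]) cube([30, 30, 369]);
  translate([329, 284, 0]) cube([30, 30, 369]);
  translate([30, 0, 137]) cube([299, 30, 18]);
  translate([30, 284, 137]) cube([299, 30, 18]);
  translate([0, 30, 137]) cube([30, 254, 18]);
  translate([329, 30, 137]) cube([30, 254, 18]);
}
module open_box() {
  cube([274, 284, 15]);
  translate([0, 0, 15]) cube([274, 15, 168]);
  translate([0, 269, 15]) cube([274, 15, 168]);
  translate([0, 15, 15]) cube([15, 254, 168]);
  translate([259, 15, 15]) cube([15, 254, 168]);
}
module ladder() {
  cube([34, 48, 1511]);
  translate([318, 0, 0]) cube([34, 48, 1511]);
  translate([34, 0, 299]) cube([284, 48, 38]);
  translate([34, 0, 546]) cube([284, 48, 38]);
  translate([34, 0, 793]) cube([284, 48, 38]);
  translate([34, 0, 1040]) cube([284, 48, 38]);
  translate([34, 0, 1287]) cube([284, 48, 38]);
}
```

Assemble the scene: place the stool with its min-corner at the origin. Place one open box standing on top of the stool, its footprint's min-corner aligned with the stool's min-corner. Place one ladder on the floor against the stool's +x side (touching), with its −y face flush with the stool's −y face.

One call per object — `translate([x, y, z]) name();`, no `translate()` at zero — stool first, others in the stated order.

stool();
translate([0, 0, 401]) open_box();
translate([359, 0, 0]) ladder();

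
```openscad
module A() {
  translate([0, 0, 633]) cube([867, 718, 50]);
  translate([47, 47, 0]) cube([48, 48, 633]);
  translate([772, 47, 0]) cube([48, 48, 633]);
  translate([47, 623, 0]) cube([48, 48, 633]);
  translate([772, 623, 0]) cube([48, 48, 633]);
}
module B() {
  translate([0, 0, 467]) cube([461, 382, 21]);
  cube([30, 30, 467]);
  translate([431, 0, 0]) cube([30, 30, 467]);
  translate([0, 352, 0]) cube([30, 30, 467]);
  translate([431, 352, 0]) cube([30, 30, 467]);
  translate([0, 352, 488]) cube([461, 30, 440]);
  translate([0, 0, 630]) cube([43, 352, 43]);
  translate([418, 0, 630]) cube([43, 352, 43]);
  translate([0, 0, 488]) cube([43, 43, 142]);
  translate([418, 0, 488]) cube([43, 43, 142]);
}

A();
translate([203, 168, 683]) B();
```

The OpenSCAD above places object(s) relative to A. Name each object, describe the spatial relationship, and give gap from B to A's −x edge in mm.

A is a table. B is a chair. The chair is on top of the table, centred. The gap from the chair to the table's −x edge is 203 mm.

The chair's min-x is at 203; the table's min-x is 0; gap = 203 mm.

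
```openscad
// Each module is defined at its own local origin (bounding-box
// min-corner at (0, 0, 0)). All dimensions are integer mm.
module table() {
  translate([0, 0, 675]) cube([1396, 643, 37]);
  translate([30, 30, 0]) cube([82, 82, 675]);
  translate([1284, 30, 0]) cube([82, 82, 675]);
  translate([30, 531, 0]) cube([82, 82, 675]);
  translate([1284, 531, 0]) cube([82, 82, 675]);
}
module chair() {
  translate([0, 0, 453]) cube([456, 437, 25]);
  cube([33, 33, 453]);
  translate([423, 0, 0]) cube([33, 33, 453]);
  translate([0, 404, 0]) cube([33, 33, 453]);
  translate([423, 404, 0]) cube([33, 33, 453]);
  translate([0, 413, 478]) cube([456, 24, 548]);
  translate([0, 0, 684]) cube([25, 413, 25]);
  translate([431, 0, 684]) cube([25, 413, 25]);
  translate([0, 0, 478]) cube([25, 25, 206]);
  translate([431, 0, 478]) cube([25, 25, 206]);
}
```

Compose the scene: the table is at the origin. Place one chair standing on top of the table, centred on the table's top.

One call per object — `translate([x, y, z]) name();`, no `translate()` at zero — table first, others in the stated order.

table();
translate([470, 103, 712]) chair();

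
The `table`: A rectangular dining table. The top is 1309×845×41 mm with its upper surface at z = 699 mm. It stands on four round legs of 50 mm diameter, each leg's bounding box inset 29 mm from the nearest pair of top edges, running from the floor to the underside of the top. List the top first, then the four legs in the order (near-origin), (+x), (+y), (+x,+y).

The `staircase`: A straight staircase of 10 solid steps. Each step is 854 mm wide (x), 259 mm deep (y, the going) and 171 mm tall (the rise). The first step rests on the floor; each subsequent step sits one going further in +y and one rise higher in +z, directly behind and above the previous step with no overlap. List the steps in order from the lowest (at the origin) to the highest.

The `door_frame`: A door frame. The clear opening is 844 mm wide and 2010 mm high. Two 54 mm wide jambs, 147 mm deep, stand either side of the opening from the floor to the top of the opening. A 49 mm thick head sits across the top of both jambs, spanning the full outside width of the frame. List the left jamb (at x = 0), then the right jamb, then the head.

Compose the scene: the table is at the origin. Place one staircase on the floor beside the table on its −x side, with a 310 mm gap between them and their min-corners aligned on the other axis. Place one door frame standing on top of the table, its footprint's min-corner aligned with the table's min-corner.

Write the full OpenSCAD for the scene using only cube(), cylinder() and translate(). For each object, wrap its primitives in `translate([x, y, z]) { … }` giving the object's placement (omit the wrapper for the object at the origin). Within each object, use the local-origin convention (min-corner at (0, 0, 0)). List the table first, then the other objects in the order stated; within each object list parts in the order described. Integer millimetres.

translate([0, 0, 658]) cube([1309, 845, 41]);
translate([54, 54, 0]) cylinder(h = 658, r = 25);
translate([1255, 54, 0]) cylinder(h = 658, r = 25);
translate([54, 791, 0]) cylinder(h = 658, r = 25);
translate([1255, 791, 0]) cylinder(h = 658, r = 25);
translate([-1164, 0, 0]) {
  cube([854, 259, 171]);
  translate([0, 259, 171]) cube([854, 259, 171]);
  translate([0, 518, 342]) cube([854, 259, 171]);
  translate([0, 777, 513]) cube([854, 259, 171]);
  translate([0, 1036, 684]) cube([854, 259, 171]);
  translate([0, 1295, 855]) cube([854, 259, 171]);
  translate([0, 1554, 1026]) cube([854, 259, 171]);
  translate([0, 1813, 1197]) cube([854, 259, 171]);
  translate([0, 2072, 1368]) cube([854, 259, 171]);
  translate([0, 2331, 1539]) cube([854, 259, 171]);
}
translate([0, 0, 699]) {
  cube([54, 147, 2010]);
  translate([898, 0, 0]) cube([54, 147, 2010]);
  translate([0, 0, 2010]) cube([952, 147, 49]);
}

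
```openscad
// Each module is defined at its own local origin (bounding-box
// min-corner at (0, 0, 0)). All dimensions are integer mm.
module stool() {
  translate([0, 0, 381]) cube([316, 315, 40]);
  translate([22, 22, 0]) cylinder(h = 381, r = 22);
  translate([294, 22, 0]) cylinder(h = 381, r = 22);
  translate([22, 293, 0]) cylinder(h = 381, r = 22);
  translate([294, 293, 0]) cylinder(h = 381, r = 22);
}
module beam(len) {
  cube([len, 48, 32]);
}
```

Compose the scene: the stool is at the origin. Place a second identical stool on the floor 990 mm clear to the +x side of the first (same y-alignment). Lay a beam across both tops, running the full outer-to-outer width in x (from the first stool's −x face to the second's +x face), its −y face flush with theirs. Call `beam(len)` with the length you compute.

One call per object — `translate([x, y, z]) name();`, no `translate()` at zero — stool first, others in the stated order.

stool();
translate([1306, 0, 0]) stool();
translate([0, 0, 421]) beam(1622);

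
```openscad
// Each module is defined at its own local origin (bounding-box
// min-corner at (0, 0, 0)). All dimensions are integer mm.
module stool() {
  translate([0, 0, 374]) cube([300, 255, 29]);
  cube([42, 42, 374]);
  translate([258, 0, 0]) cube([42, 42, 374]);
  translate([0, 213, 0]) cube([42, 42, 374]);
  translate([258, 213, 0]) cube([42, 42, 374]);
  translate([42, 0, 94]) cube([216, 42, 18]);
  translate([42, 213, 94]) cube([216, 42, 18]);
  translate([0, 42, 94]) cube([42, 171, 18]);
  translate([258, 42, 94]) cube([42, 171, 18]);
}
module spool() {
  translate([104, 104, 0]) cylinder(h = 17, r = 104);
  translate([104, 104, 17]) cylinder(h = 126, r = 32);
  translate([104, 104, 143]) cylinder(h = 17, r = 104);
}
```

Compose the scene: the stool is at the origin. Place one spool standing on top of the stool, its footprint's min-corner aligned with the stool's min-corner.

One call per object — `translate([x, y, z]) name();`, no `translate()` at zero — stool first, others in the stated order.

stool();
translate([0, 0, 403]) spool();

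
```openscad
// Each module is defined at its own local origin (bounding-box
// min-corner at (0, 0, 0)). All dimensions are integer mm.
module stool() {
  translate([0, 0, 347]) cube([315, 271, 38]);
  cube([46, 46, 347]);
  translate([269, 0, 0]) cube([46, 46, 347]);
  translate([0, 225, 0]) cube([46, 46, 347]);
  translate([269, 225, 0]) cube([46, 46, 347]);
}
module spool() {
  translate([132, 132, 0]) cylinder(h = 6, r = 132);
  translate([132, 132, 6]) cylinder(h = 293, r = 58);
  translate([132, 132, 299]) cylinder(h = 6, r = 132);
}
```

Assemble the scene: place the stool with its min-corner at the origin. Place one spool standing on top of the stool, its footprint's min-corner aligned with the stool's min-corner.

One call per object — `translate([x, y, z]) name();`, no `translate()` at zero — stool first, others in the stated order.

stool();
translate([0, 0, 385]) spool();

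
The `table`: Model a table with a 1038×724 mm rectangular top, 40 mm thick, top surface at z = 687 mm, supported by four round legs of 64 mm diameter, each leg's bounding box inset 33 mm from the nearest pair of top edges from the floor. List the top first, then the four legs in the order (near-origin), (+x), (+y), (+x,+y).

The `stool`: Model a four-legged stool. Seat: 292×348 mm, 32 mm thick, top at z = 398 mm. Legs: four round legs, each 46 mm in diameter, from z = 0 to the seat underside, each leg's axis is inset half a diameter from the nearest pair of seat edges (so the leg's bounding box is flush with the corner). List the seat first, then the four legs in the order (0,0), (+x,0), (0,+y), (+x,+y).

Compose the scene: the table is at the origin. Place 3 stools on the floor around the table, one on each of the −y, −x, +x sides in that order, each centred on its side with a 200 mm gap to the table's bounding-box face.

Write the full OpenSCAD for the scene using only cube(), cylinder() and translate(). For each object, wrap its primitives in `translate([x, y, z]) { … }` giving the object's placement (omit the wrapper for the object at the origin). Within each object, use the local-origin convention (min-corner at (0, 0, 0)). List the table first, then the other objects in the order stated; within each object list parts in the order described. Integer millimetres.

translate([0, 0, 647]) cube([1038, 724, 40]);
translate([65, 65, 0]) cylinder(h = 647, r = 32);
translate([973, 65, 0]) cylinder(h = 647, r = 32);
translate([65, 659, 0]) cylinder(h = 647, r = 32);
translate([973, 659, 0]) cylinder(h = 647, r = 32);
translate([373, -548, 0]) {
  translate([0, 0, 366]) cube([292, 348, 32]);
  translate([23, 23, 0]) cylinder(h = 366, r = 23);
  translate([269, 23, 0]) cylinder(h = 366, r = 23);
  translate([23, 325, 0]) cylinder(h = 366, r = 23);
  translate([269, 325, 0]) cylinder(h = 366, r = 23);
}
translate([-492, 188, 0]) {
  translate([0, 0, 366]) cube([292, 348, 32]);
  translate([23, 23, 0]) cylinder(h = 366, r = 23);
  translate([269, 23, 0]) cylinder(h = 366, r = 23);
  translate([23, 325, 0]) cylinder(h = 366, r = 23);
  translate([269, 325, 0]) cylinder(h = 366, r = 23);
}
translate([1238, 188, 0]) {
  translate([0, 0, 366]) cube([292, 348, 32]);
  translate([23, 23, 0]) cylinder(h = 366, r = 23);
  translate([269, 23, 0]) cylinder(h = 366, r = 23);
  translate([23, 325, 0]) cylinder(h = 366, r = 23);
  translate([269, 325, 0]) cylinder(h = 366, r = 23);
}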